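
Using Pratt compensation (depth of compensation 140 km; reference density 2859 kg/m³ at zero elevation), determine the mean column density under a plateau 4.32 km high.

2770 kg/m³

Pratt balance: ρ_ref D = ρ (D + h).
ρ = ρ_ref D/(D + h) = 2859 × 140 km/(140 km + 4.32 km) = 2770 kg/m³.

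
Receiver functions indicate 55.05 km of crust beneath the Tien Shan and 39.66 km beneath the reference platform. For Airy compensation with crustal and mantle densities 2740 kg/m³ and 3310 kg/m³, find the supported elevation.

Excess crust Δ = 55.05 km − 39.66 km = 15.39 km, split between elevation h and root r with h + r = Δ.
Airy balance ρ_c h = (ρ_m − ρ_c) r gives r = h ρ_c/(ρ_m − ρ_c), so h (1 + ρ_c/(ρ_m − ρ_c)) = Δ, i.e. h = Δ (ρ_m − ρ_c)/ρ_m.
h = 15.39 km × 570/3310 = 2.65 km.

2.65 km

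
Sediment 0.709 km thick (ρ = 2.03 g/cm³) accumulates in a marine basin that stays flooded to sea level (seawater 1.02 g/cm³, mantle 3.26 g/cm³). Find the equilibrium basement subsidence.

0.32 km

Submarine loading: the sediment displaces seawater, and the subsidence is in turn flooded, so s (ρ_m − ρ_w) = t (ρ_sed − ρ_w).
s = 0.709 km × (2.03 − 1.02) / (3.26 − 1.02) = 0.32 km.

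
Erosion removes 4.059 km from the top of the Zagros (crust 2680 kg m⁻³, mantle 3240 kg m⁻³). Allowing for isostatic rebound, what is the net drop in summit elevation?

Rebound u = e ρ_c/ρ_m = 4.059 km × 2680/3240 = 3.357 km.
Net surface drop = e − u = 4.059 km − 3.357 km = e (ρ_m − ρ_c)/ρ_m = 0.702 km.

0.702 km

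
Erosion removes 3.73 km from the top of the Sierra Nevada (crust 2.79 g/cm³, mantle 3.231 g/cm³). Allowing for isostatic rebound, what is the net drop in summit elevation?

Rebound u = e ρ_c/ρ_m = 3.73 km × 2.79/3.231 = 3.221 km.
Net surface drop = e − u = 3.73 km − 3.221 km = e (ρ_m − ρ_c)/ρ_m = 0.509 km.

0.509 km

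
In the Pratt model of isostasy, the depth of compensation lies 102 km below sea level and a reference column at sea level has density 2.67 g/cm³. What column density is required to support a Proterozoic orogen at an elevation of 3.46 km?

Pratt balance: ρ_ref D = ρ (D + h).
ρ = ρ_ref D/(D + h) = 2.67 × 102 km/(102 km + 3.46 km) = 2.58 g/cm³.

2.58 g/cm³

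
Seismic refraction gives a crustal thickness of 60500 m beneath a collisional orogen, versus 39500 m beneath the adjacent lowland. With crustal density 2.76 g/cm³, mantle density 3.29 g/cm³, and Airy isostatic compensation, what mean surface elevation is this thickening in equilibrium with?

3380 m

Excess crust Δ = 60500 m − 39500 m = 21000 m, split between elevation h and root r with h + r = Δ.
Airy balance ρ_c h = (ρ_m − ρ_c) r gives r = h ρ_c/(ρ_m − ρ_c), so h (1 + ρ_c/(ρ_m − ρ_c)) = Δ, i.e. h = Δ (ρ_m − ρ_c)/ρ_m.
h = 21000 m × 0.53/3.29 = 3380 m.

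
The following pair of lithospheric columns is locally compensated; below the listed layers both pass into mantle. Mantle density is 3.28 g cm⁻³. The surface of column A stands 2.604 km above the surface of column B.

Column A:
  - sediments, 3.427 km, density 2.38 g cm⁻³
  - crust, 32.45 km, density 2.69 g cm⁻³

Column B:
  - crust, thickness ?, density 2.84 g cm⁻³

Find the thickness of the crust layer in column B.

31.1 km

Take the compensation level at the base of the deeper column (depth z_c below the surface of column A) and equate Σ ρ_i t_i down to z_c; mantle fills any gap and the z_c terms cancel.
Column A: 3.427×2.38 + 32.45×2.69 + (z_c − 35.877)×3.28
Column B: 2.604×0 + x×2.84 + (z_c − 2.604 − 0 − x)×3.28
The z_c×3.28 term appears on both sides and cancels. Collect the known terms of each column as K = Σ(ρt)_known − 3.28 × (depth of known layers): K_A = 95.44676 − 3.28×35.877 = −22.2298; K_B = 0 − 3.28×(2.604 + 0) = −8.54112.
Balance: K_A = K_B − x×(3.28 − 2.84), so x = (K_B − K_A)/(3.28 − 2.84) = 13.6887/0.44 = 31.1 km.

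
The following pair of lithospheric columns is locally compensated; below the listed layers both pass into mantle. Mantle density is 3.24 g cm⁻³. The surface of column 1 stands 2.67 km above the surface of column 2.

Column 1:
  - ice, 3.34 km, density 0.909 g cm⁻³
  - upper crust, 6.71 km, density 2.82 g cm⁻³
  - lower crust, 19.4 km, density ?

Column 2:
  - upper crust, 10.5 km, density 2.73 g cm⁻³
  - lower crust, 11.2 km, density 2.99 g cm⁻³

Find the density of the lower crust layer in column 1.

Take the compensation level at the base of the deeper column (depth z_c below the surface of column 1) and equate Σ ρ_i t_i down to z_c; mantle fills any gap and the z_c terms cancel.
Column 1: 3.34×0.909 + 6.71×2.82 + 19.4×ρ + (z_c − 29.45)×3.24
Column 2: 2.67×0 + 10.5×2.73 + 11.2×2.99 + (z_c − 2.67 − 21.7)×3.24
The z_c×3.24 term appears on both sides and cancels. Collect the known terms of each column as K = Σ(ρt)_known − 3.24 × (depth of known layers): K_1 = 21.95826 − 3.24×29.45 = −73.45974; K_2 = 62.153 − 3.24×(2.67 + 21.7) = −16.8058.
Balance: K_1 + 19.4×ρ = K_2, so ρ = (K_2 − K_1)/19.4 = 56.6539/19.4 = 2.92 g cm⁻³.

2.92 g cm⁻³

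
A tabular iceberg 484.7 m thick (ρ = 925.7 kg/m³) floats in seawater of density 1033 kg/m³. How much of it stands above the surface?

50.3 m

Floating equilibrium: submerged depth d = t ρ_obj/ρ_fluid = 484.7 m × 925.7/1033 = 434.4 m.
Freeboard = t − d = 484.7 m − 434.4 m = 50.3 m.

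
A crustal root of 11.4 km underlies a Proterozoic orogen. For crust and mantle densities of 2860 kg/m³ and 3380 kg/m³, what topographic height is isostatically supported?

For local isostatic compensation: ρ_c h = (ρ_m − ρ_c) r.
h = r (ρ_m − ρ_c) / ρ_c = 11.4 km × (3380 − 2860) / 2860 = 2.07 km.

2.07 km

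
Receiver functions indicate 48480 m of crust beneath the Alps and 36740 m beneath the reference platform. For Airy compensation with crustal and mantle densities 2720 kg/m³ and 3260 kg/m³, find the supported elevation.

Excess crust Δ = 48480 m − 36740 m = 11740 m, split between elevation h and root r with h + r = Δ.
Airy balance ρ_c h = (ρ_m − ρ_c) r gives r = h ρ_c/(ρ_m − ρ_c), so h (1 + ρ_c/(ρ_m − ρ_c)) = Δ, i.e. h = Δ (ρ_m − ρ_c)/ρ_m.
h = 11740 m × 540/3260 = 1940 m.

1940 m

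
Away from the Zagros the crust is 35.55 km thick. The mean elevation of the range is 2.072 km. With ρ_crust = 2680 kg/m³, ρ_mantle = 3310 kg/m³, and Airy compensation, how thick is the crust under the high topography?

46.4 km

Root depth r = h ρ_c / (ρ_m − ρ_c) = 2.072 km × 2680 / 630 = 8.814 km.
Total thickness = T + h + r = 35.55 km + 2.072 km + 8.814 km = 46.4 km.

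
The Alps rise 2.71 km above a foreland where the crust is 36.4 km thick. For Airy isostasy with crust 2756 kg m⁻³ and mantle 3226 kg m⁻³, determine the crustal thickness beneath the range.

Root depth r = h ρ_c / (ρ_m − ρ_c) = 2.71 km × 2756 / 470 = 15.89 km.
Total thickness = T + h + r = 36.4 km + 2.71 km + 15.89 km = 55 km.

55 km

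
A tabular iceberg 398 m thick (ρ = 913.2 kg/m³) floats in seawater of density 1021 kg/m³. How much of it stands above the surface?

42 m

Floating equilibrium: submerged depth d = t ρ_obj/ρ_fluid = 398 m × 913.2/1021 = 356 m.
Freeboard = t − d = 398 m − 356 m = 42 m.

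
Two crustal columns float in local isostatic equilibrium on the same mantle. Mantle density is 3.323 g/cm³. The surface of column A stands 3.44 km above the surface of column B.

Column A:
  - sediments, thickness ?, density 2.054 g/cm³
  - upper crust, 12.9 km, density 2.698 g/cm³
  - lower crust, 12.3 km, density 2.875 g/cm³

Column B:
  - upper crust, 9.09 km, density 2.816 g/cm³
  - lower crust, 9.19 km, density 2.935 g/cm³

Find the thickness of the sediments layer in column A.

4.75 km

Take the compensation level at the base of the deeper column (depth z_c below the surface of column A) and equate Σ ρ_i t_i down to z_c; mantle fills any gap and the z_c terms cancel.
Column A: x×2.054 + 12.9×2.698 + 12.3×2.875 + (z_c − 25.2 − x)×3.323
Column B: 3.44×0 + 9.09×2.816 + 9.19×2.935 + (z_c − 3.44 − 18.28)×3.323
The z_c×3.323 term appears on both sides and cancels. Collect the known terms of each column as K = Σ(ρt)_known − 3.323 × (depth of known layers): K_A = 70.1667 − 3.323×25.2 = −13.5729; K_B = 52.57009 − 3.323×(3.44 + 18.28) = −19.60547.
Balance: K_A − x×(3.323 − 2.054) = K_B, so x = (K_A − K_B)/(3.323 − 2.054) = 6.03257/1.269 = 4.75 km.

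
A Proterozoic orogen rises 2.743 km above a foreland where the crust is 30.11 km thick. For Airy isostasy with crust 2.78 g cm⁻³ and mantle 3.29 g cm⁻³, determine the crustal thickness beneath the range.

Root depth r = h ρ_c / (ρ_m − ρ_c) = 2.743 km × 2.78 / 0.51 = 14.95 km.
Total thickness = T + h + r = 30.11 km + 2.743 km + 14.95 km = 47.8 km.

47.8 km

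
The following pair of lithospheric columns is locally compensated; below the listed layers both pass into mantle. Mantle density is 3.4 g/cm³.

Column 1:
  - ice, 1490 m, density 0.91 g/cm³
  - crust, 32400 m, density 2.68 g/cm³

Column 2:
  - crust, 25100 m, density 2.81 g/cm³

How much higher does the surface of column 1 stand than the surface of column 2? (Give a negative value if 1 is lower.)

For any compensation level in the mantle, the mantle terms cancel and isostasy reduces to e = (Σt_1 − Σt_2) − (Σ(ρt)_1 − Σ(ρt)_2) / ρ_m.
Σt_1 = 33890 m; Σt_2 = 25100 m; Σ(ρt)_1 = 88187.9; Σ(ρt)_2 = 70531 (in m·g/cm³).
e = (33890 − 25100) − (88187.9 − 70531) / 3.4 = 3600 m.

3600 m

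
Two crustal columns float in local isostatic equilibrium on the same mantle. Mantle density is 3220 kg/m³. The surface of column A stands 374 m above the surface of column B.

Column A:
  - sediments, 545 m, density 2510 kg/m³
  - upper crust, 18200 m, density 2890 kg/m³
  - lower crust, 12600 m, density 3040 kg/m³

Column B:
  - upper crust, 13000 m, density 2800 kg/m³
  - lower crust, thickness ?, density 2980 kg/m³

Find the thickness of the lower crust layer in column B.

Take the compensation level at the base of the deeper column (depth z_c below the surface of column A) and equate Σ ρ_i t_i down to z_c; mantle fills any gap and the z_c terms cancel.
Column A: 545×2510 + 18200×2890 + 12600×3040 + (z_c − 31345)×3220
Column B: 374×0 + 13000×2800 + x×2980 + (z_c − 374 − 13000 − x)×3220
The z_c×3220 term appears on both sides and cancels. Collect the known terms of each column as K = Σ(ρt)_known − 3220 × (depth of known layers): K_A = 92269950 − 3220×31345 = −8660950; K_B = 36400000 − 3220×(374 + 13000) = −6664280.
Balance: K_A = K_B − x×(3220 − 2980), so x = (K_B − K_A)/(3220 − 2980) = 1996670/240 = 8320 m.

8320 m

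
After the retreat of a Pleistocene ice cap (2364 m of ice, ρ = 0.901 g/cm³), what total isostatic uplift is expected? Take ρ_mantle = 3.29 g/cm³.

647 m

Removing the load lets mantle flow back in; uplift u satisfies ρ_ice t = ρ_m u.
u = t ρ_ice/ρ_m = 2364 m × 0.901/3.29 = 647 m.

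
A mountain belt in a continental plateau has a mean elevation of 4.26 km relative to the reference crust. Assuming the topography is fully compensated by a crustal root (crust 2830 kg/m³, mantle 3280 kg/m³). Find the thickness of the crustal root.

For local isostatic compensation: the weight of the topography is balanced by the buoyancy of the root, ρ_c h = (ρ_m − ρ_c) r.
r = h · ρ_c / (ρ_m − ρ_c) = 4.26 km × 2830 / (3280 − 2830) = 26.8 km.

26.8 km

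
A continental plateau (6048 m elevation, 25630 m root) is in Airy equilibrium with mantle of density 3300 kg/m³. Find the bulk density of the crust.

2670 kg/m³

ρ_c h = (ρ_m − ρ_c) r → ρ_c (h + r) = ρ_m r → ρ_c = ρ_m r / (h + r).
ρ_c = 3300 × 25630 m / (6048 m + 25630 m) = 2670 kg/m³.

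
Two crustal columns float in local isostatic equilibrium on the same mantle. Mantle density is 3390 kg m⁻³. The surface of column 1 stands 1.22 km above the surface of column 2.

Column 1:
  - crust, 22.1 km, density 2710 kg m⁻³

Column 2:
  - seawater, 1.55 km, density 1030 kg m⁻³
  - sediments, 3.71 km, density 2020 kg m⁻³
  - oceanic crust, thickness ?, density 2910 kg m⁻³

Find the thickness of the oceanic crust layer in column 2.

Take the compensation level at the base of the deeper column (depth z_c below the surface of column 1) and equate Σ ρ_i t_i down to z_c; mantle fills any gap and the z_c terms cancel.
Column 1: 22.1×2710 + (z_c − 22.1)×3390
Column 2: 1.22×0 + 1.55×1030 + 3.71×2020 + x×2910 + (z_c − 1.22 − 5.26 − x)×3390
The z_c×3390 term appears on both sides and cancels. Collect the known terms of each column as K = Σ(ρt)_known − 3390 × (depth of known layers): K_1 = 59891 − 3390×22.1 = −15028; K_2 = 9090.7 − 3390×(1.22 + 5.26) = −12876.5.
Balance: K_1 = K_2 − x×(3390 − 2910), so x = (K_2 − K_1)/(3390 − 2910) = 2151.5/480 = 4.48 km.

4.48 km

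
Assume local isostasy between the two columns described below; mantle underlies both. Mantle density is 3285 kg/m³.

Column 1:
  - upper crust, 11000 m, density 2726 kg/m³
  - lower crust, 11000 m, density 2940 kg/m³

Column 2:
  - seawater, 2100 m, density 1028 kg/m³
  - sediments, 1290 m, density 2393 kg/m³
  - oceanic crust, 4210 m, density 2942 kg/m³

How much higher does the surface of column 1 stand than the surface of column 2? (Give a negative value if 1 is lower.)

794 m

For any compensation level in the mantle, the mantle terms cancel and isostasy reduces to e = (Σt_1 − Σt_2) − (Σ(ρt)_1 − Σ(ρt)_2) / ρ_m.
Σt_1 = 22000 m; Σt_2 = 7600 m; Σ(ρt)_1 = 62326000; Σ(ρt)_2 = 17631590 (in m·kg/m³).
e = (22000 − 7600) − (62326000 − 17631590) / 3285 = 794 m.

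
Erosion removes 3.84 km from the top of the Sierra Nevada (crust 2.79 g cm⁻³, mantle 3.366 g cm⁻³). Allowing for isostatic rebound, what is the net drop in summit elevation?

0.657 km

Rebound u = e ρ_c/ρ_m = 3.84 km × 2.79/3.366 = 3.183 km.
Net surface drop = e − u = 3.84 km − 3.183 km = e (ρ_m − ρ_c)/ρ_m = 0.657 km.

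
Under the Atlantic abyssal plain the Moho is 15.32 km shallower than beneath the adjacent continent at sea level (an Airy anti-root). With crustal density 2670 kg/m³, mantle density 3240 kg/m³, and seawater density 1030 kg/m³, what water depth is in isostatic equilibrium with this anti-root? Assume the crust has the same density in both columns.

Replacing a thickness d of crust by seawater at the top must be balanced by replacing crust with mantle at the base: d (ρ_c − ρ_w) = a (ρ_m − ρ_c).
d = a (ρ_m − ρ_c)/(ρ_c − ρ_w) = 15.32 km × 570/1640 = 5.32 km.

5.32 km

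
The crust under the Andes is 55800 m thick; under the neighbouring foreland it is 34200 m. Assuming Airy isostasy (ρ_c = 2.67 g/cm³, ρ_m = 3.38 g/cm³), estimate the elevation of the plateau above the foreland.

Excess crust Δ = 55800 m − 34200 m = 21600 m, split between elevation h and root r with h + r = Δ.
Airy balance ρ_c h = (ρ_m − ρ_c) r gives r = h ρ_c/(ρ_m − ρ_c), so h (1 + ρ_c/(ρ_m − ρ_c)) = Δ, i.e. h = Δ (ρ_m − ρ_c)/ρ_m.
h = 21600 m × 0.71/3.38 = 4540 m.

4540 m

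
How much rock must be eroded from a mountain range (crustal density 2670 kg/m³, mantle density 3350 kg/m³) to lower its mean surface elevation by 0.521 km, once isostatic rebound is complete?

2.57 km

Net drop Δ = e − u = e − e ρ_c/ρ_m = e (ρ_m − ρ_c)/ρ_m.
e = Δ ρ_m/(ρ_m − ρ_c) = 0.521 km × 3350/680 = 2.57 km.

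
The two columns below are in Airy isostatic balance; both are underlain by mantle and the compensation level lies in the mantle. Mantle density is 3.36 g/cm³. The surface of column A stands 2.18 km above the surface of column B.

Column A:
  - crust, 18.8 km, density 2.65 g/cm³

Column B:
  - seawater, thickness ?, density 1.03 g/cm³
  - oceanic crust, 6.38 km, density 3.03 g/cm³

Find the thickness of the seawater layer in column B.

Take the compensation level at the base of the deeper column (depth z_c below the surface of column A) and equate Σ ρ_i t_i down to z_c; mantle fills any gap and the z_c terms cancel.
Column A: 18.8×2.65 + (z_c − 18.8)×3.36
Column B: 2.18×0 + x×1.03 + 6.38×3.03 + (z_c − 2.18 − 6.38 − x)×3.36
The z_c×3.36 term appears on both sides and cancels. Collect the known terms of each column as K = Σ(ρt)_known − 3.36 × (depth of known layers): K_A = 49.82 − 3.36×18.8 = −13.348; K_B = 19.3314 − 3.36×(2.18 + 6.38) = −9.4302.
Balance: K_A = K_B − x×(3.36 − 1.03), so x = (K_B − K_A)/(3.36 − 1.03) = 3.9178/2.33 = 1.68 km.

1.68 km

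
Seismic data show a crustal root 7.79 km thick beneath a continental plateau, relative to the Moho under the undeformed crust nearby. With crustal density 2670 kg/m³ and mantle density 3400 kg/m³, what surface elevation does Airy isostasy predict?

2.13 km

In Airy isostatic equilibrium: ρ_c h = (ρ_m − ρ_c) r.
h = r (ρ_m − ρ_c) / ρ_c = 7.79 km × (3400 − 2670) / 2670 = 2.13 km.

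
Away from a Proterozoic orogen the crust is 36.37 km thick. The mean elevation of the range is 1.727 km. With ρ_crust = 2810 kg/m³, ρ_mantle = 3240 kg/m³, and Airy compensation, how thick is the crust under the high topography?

49.4 km

Root depth r = h ρ_c / (ρ_m − ρ_c) = 1.727 km × 2810 / 430 = 11.29 km.
Total thickness = T + h + r = 36.37 km + 1.727 km + 11.29 km = 49.4 km.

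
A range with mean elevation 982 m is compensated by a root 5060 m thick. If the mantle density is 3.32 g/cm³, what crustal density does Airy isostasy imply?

2.78 g/cm³

ρ_c h = (ρ_m − ρ_c) r → ρ_c (h + r) = ρ_m r → ρ_c = ρ_m r / (h + r).
ρ_c = 3.32 × 5060 m / (982 m + 5060 m) = 2.78 g/cm³.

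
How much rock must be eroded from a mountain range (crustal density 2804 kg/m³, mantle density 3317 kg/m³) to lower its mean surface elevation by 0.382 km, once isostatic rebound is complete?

2.47 km

Net drop Δ = e − u = e − e ρ_c/ρ_m = e (ρ_m − ρ_c)/ρ_m.
e = Δ ρ_m/(ρ_m − ρ_c) = 0.382 km × 3317/513 = 2.47 km.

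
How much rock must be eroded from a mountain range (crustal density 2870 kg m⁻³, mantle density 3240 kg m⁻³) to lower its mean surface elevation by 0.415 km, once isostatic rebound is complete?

Net drop Δ = e − u = e − e ρ_c/ρ_m = e (ρ_m − ρ_c)/ρ_m.
e = Δ ρ_m/(ρ_m − ρ_c) = 0.415 km × 3240/370 = 3.63 km.

3.63 km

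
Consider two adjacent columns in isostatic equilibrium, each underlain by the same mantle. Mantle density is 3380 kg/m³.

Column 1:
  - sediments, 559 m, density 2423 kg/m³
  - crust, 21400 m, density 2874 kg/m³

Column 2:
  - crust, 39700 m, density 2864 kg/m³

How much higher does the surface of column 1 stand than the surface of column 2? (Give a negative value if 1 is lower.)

For any compensation level in the mantle, the mantle terms cancel and isostasy reduces to e = (Σt_1 − Σt_2) − (Σ(ρt)_1 − Σ(ρt)_2) / ρ_m.
Σt_1 = 21959 m; Σt_2 = 39700 m; Σ(ρt)_1 = 62858057; Σ(ρt)_2 = 113700800 (in m·kg/m³).
e = (21959 − 39700) − (62858057 − 113700800) / 3380 = −2700 m.

−2700 m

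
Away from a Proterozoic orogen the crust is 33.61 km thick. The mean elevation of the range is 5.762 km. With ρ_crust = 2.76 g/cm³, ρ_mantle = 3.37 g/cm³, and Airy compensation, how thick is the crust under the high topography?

65.4 km

Root depth r = h ρ_c / (ρ_m − ρ_c) = 5.762 km × 2.76 / 0.61 = 26.07 km.
Total thickness = T + h + r = 33.61 km + 5.762 km + 26.07 km = 65.4 km.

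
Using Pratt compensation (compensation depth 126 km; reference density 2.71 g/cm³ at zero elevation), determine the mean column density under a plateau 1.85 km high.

2.67 g/cm³

Pratt balance: ρ_ref D = ρ (D + h).
ρ = ρ_ref D/(D + h) = 2.71 × 126 km/(126 km + 1.85 km) = 2.67 g/cm³.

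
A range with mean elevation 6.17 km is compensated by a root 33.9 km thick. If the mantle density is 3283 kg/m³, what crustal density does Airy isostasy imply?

ρ_c h = (ρ_m − ρ_c) r → ρ_c (h + r) = ρ_m r → ρ_c = ρ_m r / (h + r).
ρ_c = 3283 × 33.9 km / (6.17 km + 33.9 km) = 2780 kg/m³.

2780 kg/m³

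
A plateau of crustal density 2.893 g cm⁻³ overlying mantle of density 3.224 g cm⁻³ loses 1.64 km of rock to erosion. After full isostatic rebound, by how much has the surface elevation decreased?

Rebound u = e ρ_c/ρ_m = 1.64 km × 2.893/3.224 = 1.472 km.
Net surface drop = e − u = 1.64 km − 1.472 km = e (ρ_m − ρ_c)/ρ_m = 0.168 km.

0.168 km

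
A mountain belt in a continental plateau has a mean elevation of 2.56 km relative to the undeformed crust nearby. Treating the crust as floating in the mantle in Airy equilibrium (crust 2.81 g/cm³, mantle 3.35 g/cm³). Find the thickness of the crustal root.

By Archimedes' principle applied to the lithosphere: the weight of the topography is balanced by the buoyancy of the root, ρ_c h = (ρ_m − ρ_c) r.
r = h · ρ_c / (ρ_m − ρ_c) = 2.56 km × 2.81 / (3.35 − 2.81) = 13.3 km.

13.3 km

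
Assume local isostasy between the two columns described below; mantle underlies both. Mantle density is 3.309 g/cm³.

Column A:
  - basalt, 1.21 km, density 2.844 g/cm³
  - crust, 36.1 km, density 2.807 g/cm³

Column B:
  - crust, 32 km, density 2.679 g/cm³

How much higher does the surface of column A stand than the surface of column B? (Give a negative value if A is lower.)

−0.446 km

For any compensation level in the mantle, the mantle terms cancel and isostasy reduces to e = (Σt_A − Σt_B) − (Σ(ρt)_A − Σ(ρt)_B) / ρ_m.
Σt_A = 37.31 km; Σt_B = 32 km; Σ(ρt)_A = 104.77394; Σ(ρt)_B = 85.728 (in km·g/cm³).
e = (37.31 − 32) − (104.77394 − 85.728) / 3.309 = −0.446 km.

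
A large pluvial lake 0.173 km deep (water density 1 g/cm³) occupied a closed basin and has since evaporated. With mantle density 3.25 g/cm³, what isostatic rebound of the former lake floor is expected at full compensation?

0.0532 km

u = d ρ_w/ρ_m = 0.173 km × 1/3.25 = 0.0532 km.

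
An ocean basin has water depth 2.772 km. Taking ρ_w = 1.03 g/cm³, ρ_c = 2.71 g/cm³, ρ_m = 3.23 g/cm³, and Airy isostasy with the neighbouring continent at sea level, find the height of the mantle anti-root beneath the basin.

For local isostatic compensation: replacing crust with seawater at the top is compensated by replacing crust with mantle at the base: d (ρ_c − ρ_w) = a (ρ_m − ρ_c).
a = d (ρ_c − ρ_w)/(ρ_m − ρ_c) = 2.772 km × 1.68/0.52 = 8.96 km.

8.96 km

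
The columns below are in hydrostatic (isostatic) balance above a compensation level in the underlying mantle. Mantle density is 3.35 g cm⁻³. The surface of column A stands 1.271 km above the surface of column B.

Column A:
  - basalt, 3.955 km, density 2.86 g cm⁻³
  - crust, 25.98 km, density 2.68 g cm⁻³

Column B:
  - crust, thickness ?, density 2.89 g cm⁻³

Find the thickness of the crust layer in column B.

Take the compensation level at the base of the deeper column (depth z_c below the surface of column A) and equate Σ ρ_i t_i down to z_c; mantle fills any gap and the z_c terms cancel.
Column A: 3.955×2.86 + 25.98×2.68 + (z_c − 29.935)×3.35
Column B: 1.271×0 + x×2.89 + (z_c − 1.271 − 0 − x)×3.35
The z_c×3.35 term appears on both sides and cancels. Collect the known terms of each column as K = Σ(ρt)_known − 3.35 × (depth of known layers): K_A = 80.9377 − 3.35×29.935 = −19.34455; K_B = 0 − 3.35×(1.271 + 0) = −4.25785.
Balance: K_A = K_B − x×(3.35 − 2.89), so x = (K_B − K_A)/(3.35 − 2.89) = 15.0867/0.46 = 32.8 km.

32.8 km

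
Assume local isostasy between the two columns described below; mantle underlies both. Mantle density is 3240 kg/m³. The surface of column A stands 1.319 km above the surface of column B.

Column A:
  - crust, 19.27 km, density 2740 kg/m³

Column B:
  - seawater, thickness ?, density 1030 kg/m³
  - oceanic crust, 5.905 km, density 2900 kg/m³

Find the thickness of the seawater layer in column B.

Take the compensation level at the base of the deeper column (depth z_c below the surface of column A) and equate Σ ρ_i t_i down to z_c; mantle fills any gap and the z_c terms cancel.
Column A: 19.27×2740 + (z_c − 19.27)×3240
Column B: 1.319×0 + x×1030 + 5.905×2900 + (z_c − 1.319 − 5.905 − x)×3240
The z_c×3240 term appears on both sides and cancels. Collect the known terms of each column as K = Σ(ρt)_known − 3240 × (depth of known layers): K_A = 52799.8 − 3240×19.27 = −9635; K_B = 17124.5 − 3240×(1.319 + 5.905) = −6281.26.
Balance: K_A = K_B − x×(3240 − 1030), so x = (K_B − K_A)/(3240 − 1030) = 3353.74/2210 = 1.52 km.

1.52 km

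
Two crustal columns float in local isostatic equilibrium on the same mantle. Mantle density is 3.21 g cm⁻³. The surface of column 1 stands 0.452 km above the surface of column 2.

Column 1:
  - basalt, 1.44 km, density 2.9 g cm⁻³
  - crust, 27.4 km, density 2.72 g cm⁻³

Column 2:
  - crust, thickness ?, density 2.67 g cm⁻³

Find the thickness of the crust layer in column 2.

23 km

Take the compensation level at the base of the deeper column (depth z_c below the surface of column 1) and equate Σ ρ_i t_i down to z_c; mantle fills any gap and the z_c terms cancel.
Column 1: 1.44×2.9 + 27.4×2.72 + (z_c − 28.84)×3.21
Column 2: 0.452×0 + x×2.67 + (z_c − 0.452 − 0 − x)×3.21
The z_c×3.21 term appears on both sides and cancels. Collect the known terms of each column as K = Σ(ρt)_known − 3.21 × (depth of known layers): K_1 = 78.704 − 3.21×28.84 = −13.8724; K_2 = 0 − 3.21×(0.452 + 0) = −1.45092.
Balance: K_1 = K_2 − x×(3.21 − 2.67), so x = (K_2 − K_1)/(3.21 − 2.67) = 12.4215/0.54 = 23 km.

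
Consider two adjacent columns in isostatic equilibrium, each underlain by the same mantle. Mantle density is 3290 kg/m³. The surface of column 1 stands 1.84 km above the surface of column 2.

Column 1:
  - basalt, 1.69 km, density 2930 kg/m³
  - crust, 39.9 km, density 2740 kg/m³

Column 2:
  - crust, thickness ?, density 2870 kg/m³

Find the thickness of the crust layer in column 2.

Take the compensation level at the base of the deeper column (depth z_c below the surface of column 1) and equate Σ ρ_i t_i down to z_c; mantle fills any gap and the z_c terms cancel.
Column 1: 1.69×2930 + 39.9×2740 + (z_c − 41.59)×3290
Column 2: 1.84×0 + x×2870 + (z_c − 1.84 − 0 − x)×3290
The z_c×3290 term appears on both sides and cancels. Collect the known terms of each column as K = Σ(ρt)_known − 3290 × (depth of known layers): K_1 = 114277.7 − 3290×41.59 = −22553.4; K_2 = 0 − 3290×(1.84 + 0) = −6053.6.
Balance: K_1 = K_2 − x×(3290 − 2870), so x = (K_2 − K_1)/(3290 − 2870) = 16499.8/420 = 39.3 km.

39.3 km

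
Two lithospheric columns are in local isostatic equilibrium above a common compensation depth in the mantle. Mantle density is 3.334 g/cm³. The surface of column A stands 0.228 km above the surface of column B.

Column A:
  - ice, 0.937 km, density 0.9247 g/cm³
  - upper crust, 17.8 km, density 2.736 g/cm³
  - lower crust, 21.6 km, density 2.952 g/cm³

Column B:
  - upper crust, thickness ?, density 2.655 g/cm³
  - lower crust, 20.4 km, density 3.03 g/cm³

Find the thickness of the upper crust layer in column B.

20.9 km

Take the compensation level at the base of the deeper column (depth z_c below the surface of column A) and equate Σ ρ_i t_i down to z_c; mantle fills any gap and the z_c terms cancel.
Column A: 0.937×0.9247 + 17.8×2.736 + 21.6×2.952 + (z_c − 40.337)×3.334
Column B: 0.228×0 + x×2.655 + 20.4×3.03 + (z_c − 0.228 − 20.4 − x)×3.334
The z_c×3.334 term appears on both sides and cancels. Collect the known terms of each column as K = Σ(ρt)_known − 3.334 × (depth of known layers): K_A = 113.330444 − 3.334×40.337 = −21.1531141; K_B = 61.812 − 3.334×(0.228 + 20.4) = −6.961752.
Balance: K_A = K_B − x×(3.334 − 2.655), so x = (K_B − K_A)/(3.334 − 2.655) = 14.1914/0.679 = 20.9 km.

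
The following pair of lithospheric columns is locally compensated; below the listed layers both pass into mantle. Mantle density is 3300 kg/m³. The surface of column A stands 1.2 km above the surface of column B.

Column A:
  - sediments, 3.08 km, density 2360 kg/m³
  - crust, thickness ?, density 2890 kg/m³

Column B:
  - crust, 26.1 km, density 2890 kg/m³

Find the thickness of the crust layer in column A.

28.7 km

Take the compensation level at the base of the deeper column (depth z_c below the surface of column A) and equate Σ ρ_i t_i down to z_c; mantle fills any gap and the z_c terms cancel.
Column A: 3.08×2360 + x×2890 + (z_c − 3.08 − x)×3300
Column B: 1.2×0 + 26.1×2890 + (z_c − 1.2 − 26.1)×3300
The z_c×3300 term appears on both sides and cancels. Collect the known terms of each column as K = Σ(ρt)_known − 3300 × (depth of known layers): K_A = 7268.8 − 3300×3.08 = −2895.2; K_B = 75429 − 3300×(1.2 + 26.1) = −14661.
Balance: K_A − x×(3300 − 2890) = K_B, so x = (K_A − K_B)/(3300 − 2890) = 11765.8/410 = 28.7 km.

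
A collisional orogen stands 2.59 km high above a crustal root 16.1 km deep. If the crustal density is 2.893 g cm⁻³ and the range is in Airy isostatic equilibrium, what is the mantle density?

Airy balance: ρ_c h = (ρ_m − ρ_c) r → ρ_m = ρ_c (1 + h/r).
ρ_m = 2.893 × (1 + 2.59 km/16.1 km) = 3.36 g cm⁻³.

3.36 g cm⁻³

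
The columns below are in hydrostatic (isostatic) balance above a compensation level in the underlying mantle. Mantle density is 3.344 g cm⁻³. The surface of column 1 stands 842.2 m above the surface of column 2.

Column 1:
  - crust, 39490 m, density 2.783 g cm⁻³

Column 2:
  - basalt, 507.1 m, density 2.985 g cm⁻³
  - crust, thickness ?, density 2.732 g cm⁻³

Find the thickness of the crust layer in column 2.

Take the compensation level at the base of the deeper column (depth z_c below the surface of column 1) and equate Σ ρ_i t_i down to z_c; mantle fills any gap and the z_c terms cancel.
Column 1: 39490×2.783 + (z_c − 39490)×3.344
Column 2: 842.2×0 + 507.1×2.985 + x×2.732 + (z_c − 842.2 − 507.1 − x)×3.344
The z_c×3.344 term appears on both sides and cancels. Collect the known terms of each column as K = Σ(ρt)_known − 3.344 × (depth of known layers): K_1 = 109900.67 − 3.344×39490 = −22153.89; K_2 = 1513.6935 − 3.344×(842.2 + 507.1) = −2998.3657.
Balance: K_1 = K_2 − x×(3.344 − 2.732), so x = (K_2 − K_1)/(3.344 − 2.732) = 19155.5/0.612 = 31300 m.

31300 m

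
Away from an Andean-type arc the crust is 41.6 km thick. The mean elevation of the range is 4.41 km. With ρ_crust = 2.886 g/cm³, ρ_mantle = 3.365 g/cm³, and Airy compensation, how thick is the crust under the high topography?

72.6 km

Root depth r = h ρ_c / (ρ_m − ρ_c) = 4.41 km × 2.886 / 0.479 = 26.57 km.
Total thickness = T + h + r = 41.6 km + 4.41 km + 26.57 km = 72.6 km.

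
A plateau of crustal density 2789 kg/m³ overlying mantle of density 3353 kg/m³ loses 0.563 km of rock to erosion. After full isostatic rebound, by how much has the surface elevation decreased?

0.0947 km

Rebound u = e ρ_c/ρ_m = 0.563 km × 2789/3353 = 0.4683 km.
Net surface drop = e − u = 0.563 km − 0.4683 km = e (ρ_m − ρ_c)/ρ_m = 0.0947 km.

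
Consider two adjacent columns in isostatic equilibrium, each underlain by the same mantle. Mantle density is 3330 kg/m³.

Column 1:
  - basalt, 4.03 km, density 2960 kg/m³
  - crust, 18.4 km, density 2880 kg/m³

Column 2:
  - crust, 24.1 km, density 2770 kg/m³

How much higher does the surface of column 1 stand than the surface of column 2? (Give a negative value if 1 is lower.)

−1.12 km

For any compensation level in the mantle, the mantle terms cancel and isostasy reduces to e = (Σt_1 − Σt_2) − (Σ(ρt)_1 − Σ(ρt)_2) / ρ_m.
Σt_1 = 22.43 km; Σt_2 = 24.1 km; Σ(ρt)_1 = 64920.8; Σ(ρt)_2 = 66757 (in km·kg/m³).
e = (22.43 − 24.1) − (64920.8 − 66757) / 3330 = −1.12 km.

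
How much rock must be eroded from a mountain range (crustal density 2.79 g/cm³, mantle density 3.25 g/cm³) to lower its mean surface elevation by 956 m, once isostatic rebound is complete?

Net drop Δ = e − u = e − e ρ_c/ρ_m = e (ρ_m − ρ_c)/ρ_m.
e = Δ ρ_m/(ρ_m − ρ_c) = 956 m × 3.25/0.46 = 6750 m.

6750 m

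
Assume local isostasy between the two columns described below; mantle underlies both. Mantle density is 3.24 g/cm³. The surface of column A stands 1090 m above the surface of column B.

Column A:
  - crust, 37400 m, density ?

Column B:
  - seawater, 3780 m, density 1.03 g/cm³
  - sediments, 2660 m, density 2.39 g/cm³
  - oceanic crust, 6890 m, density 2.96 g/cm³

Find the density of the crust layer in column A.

Take the compensation level at the base of the deeper column (depth z_c below the surface of column A) and equate Σ ρ_i t_i down to z_c; mantle fills any gap and the z_c terms cancel.
Column A: 37400×ρ + (z_c − 37400)×3.24
Column B: 1090×0 + 3780×1.03 + 2660×2.39 + 6890×2.96 + (z_c − 1090 − 13330)×3.24
The z_c×3.24 term appears on both sides and cancels. Collect the known terms of each column as K = Σ(ρt)_known − 3.24 × (depth of known layers): K_A = 0 − 3.24×37400 = −121176; K_B = 30645.2 − 3.24×(1090 + 13330) = −16075.6.
Balance: K_A + 37400×ρ = K_B, so ρ = (K_B − K_A)/37400 = 105100/37400 = 2.81 g/cm³.

2.81 g/cm³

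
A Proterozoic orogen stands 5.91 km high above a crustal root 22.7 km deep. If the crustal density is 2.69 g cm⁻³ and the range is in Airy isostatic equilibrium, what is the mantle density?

3.39 g cm⁻³

Airy balance: ρ_c h = (ρ_m − ρ_c) r → ρ_m = ρ_c (1 + h/r).
ρ_m = 2.69 × (1 + 5.91 km/22.7 km) = 3.39 g cm⁻³.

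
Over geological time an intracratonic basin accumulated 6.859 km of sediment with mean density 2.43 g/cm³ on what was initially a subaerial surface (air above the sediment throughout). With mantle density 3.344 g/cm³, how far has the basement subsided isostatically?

Subaerial load: s = t ρ_sed / ρ_m = 6.859 km × 2.43/3.344 = 4.98 km.

4.98 km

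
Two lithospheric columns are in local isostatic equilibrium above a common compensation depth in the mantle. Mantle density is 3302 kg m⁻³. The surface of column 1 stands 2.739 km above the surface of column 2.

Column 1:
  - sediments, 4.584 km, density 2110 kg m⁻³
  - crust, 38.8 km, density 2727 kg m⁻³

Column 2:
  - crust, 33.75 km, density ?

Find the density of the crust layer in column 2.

2750 kg m⁻³

Take the compensation level at the base of the deeper column (depth z_c below the surface of column 1) and equate Σ ρ_i t_i down to z_c; mantle fills any gap and the z_c terms cancel.
Column 1: 4.584×2110 + 38.8×2727 + (z_c − 43.384)×3302
Column 2: 2.739×0 + 33.75×ρ + (z_c − 2.739 − 33.75)×3302
The z_c×3302 term appears on both sides and cancels. Collect the known terms of each column as K = Σ(ρt)_known − 3302 × (depth of known layers): K_1 = 115479.84 − 3302×43.384 = −27774.128; K_2 = 0 − 3302×(2.739 + 33.75) = −120486.678.
Balance: K_1 = K_2 + 33.75×ρ, so ρ = (K_1 − K_2)/33.75 = 92712.6/33.75 = 2750 kg m⁻³.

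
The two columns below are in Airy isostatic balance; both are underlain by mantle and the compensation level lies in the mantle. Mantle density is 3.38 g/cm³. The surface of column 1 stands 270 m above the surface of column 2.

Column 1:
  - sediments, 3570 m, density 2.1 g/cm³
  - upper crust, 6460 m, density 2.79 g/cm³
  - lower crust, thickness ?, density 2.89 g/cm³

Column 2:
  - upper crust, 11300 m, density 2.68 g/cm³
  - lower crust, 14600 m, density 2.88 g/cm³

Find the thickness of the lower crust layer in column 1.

Take the compensation level at the base of the deeper column (depth z_c below the surface of column 1) and equate Σ ρ_i t_i down to z_c; mantle fills any gap and the z_c terms cancel.
Column 1: 3570×2.1 + 6460×2.79 + x×2.89 + (z_c − 10030 − x)×3.38
Column 2: 270×0 + 11300×2.68 + 14600×2.88 + (z_c − 270 − 25900)×3.38
The z_c×3.38 term appears on both sides and cancels. Collect the known terms of each column as K = Σ(ρt)_known − 3.38 × (depth of known layers): K_1 = 25520.4 − 3.38×10030 = −8381; K_2 = 72332 − 3.38×(270 + 25900) = −16122.6.
Balance: K_1 − x×(3.38 − 2.89) = K_2, so x = (K_1 − K_2)/(3.38 − 2.89) = 7741.6/0.49 = 15800 m.

15800 m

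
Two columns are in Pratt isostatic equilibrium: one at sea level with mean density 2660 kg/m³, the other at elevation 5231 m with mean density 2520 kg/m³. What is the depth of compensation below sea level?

94200 m

ρ_ref D = ρ (D + h) → D (ρ_ref − ρ) = ρ h.
D = ρ h/(ρ_ref − ρ) = 2520 × 5231 m/(2660 − 2520) = 94200 m.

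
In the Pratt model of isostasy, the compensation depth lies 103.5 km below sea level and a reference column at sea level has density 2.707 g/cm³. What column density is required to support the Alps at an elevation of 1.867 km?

Pratt balance: ρ_ref D = ρ (D + h).
ρ = ρ_ref D/(D + h) = 2.707 × 103.5 km/(103.5 km + 1.867 km) = 2.66 g/cm³.

2.66 g/cm³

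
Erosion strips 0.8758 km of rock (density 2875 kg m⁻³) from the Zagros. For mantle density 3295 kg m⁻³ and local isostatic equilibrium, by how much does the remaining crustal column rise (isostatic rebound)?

0.764 km

Unloading: uplift u = e ρ_c/ρ_m = 0.8758 km × 2875/3295 = 0.764 km.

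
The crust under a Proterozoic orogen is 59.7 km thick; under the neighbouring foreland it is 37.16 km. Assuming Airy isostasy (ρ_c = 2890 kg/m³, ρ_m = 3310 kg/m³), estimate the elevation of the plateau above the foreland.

2.86 km

Excess crust Δ = 59.7 km − 37.16 km = 22.54 km, split between elevation h and root r with h + r = Δ.
Airy balance ρ_c h = (ρ_m − ρ_c) r gives r = h ρ_c/(ρ_m − ρ_c), so h (1 + ρ_c/(ρ_m − ρ_c)) = Δ, i.e. h = Δ (ρ_m − ρ_c)/ρ_m.
h = 22.54 km × 420/3310 = 2.86 km.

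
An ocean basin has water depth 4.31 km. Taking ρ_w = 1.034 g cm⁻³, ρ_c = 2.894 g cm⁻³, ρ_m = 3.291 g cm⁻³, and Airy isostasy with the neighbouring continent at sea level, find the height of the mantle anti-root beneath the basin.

For local isostatic compensation: replacing crust with seawater at the top is compensated by replacing crust with mantle at the base: d (ρ_c − ρ_w) = a (ρ_m − ρ_c).
a = d (ρ_c − ρ_w)/(ρ_m − ρ_c) = 4.31 km × 1.86/0.397 = 20.2 km.

20.2 km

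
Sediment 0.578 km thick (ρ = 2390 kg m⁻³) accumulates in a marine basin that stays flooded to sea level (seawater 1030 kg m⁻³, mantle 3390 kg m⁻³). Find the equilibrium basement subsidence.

0.333 km

Submarine loading: the sediment displaces seawater, and the subsidence is in turn flooded, so s (ρ_m − ρ_w) = t (ρ_sed − ρ_w).
s = 0.578 km × (2390 − 1030) / (3390 − 1030) = 0.333 km.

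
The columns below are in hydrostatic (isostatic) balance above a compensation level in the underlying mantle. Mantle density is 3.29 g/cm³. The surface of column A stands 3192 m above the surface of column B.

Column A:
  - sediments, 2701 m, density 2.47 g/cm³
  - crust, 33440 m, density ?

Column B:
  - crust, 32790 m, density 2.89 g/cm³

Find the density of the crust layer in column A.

2.65 g/cm³

Take the compensation level at the base of the deeper column (depth z_c below the surface of column A) and equate Σ ρ_i t_i down to z_c; mantle fills any gap and the z_c terms cancel.
Column A: 2701×2.47 + 33440×ρ + (z_c − 36141)×3.29
Column B: 3192×0 + 32790×2.89 + (z_c − 3192 − 32790)×3.29
The z_c×3.29 term appears on both sides and cancels. Collect the known terms of each column as K = Σ(ρt)_known − 3.29 × (depth of known layers): K_A = 6671.47 − 3.29×36141 = −112232.42; K_B = 94763.1 − 3.29×(3192 + 32790) = −23617.68.
Balance: K_A + 33440×ρ = K_B, so ρ = (K_B − K_A)/33440 = 88614.7/33440 = 2.65 g/cm³.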